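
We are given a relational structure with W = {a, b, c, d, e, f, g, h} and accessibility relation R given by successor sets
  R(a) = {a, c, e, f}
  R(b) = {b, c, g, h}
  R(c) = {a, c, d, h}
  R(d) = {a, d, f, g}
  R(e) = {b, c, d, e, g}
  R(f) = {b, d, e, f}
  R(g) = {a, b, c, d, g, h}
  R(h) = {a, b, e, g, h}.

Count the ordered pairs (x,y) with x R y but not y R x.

Enumerating: (a,e), (a,f), (b,c), (c,d), (c,h), (d,a), (e,b), (e,c), (e,d), (e,g), (f,b), (f,e), (g,a), (g,c), (h,a), (h,e).

16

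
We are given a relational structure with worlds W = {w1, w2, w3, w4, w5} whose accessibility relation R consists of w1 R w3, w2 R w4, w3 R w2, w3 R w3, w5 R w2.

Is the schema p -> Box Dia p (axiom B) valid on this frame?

Axiom B corresponds to the accessibility relation being symmetric.
Symmetric: no — w1 R w3 but not w3 R w1.

No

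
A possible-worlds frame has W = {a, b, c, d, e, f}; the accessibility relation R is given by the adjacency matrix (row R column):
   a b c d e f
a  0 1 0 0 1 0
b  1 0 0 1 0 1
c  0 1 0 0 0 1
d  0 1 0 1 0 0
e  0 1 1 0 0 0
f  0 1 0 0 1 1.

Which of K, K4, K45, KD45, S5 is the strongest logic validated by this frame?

K

Transitive (axiom 4): no — a R b and b R d, but not a R d.
Euclidean (axiom 5): no — a R b and a R e, but not b R e.
Serial (axiom D): yes — every world has a successor (e.g. a R b).
Reflexive (axiom T): no — a is not related to itself.
So F validates K; K4 would additionally require R to be transitive. The strongest is K.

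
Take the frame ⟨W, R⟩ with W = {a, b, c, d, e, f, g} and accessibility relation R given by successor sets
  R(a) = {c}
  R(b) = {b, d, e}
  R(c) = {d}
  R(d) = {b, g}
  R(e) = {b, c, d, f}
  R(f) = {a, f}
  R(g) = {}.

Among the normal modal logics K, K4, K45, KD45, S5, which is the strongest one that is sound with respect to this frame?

K

Transitive (axiom 4): no — a R c and c R d, but not a R d.
Euclidean (axiom 5): no — b R d and b R e, but not d R e.
Serial (axiom D): no — g has no R-successor.
Reflexive (axiom T): no — a is not related to itself.
So F validates K; K4 would additionally require R to be transitive. The strongest is K.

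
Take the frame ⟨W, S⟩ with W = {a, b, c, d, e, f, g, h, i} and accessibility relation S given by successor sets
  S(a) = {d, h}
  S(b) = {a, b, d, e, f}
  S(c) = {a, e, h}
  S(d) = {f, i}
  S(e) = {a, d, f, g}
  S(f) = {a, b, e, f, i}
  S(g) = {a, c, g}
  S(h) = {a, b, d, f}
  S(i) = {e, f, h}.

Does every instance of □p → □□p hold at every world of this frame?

Axiom 4 corresponds to the accessibility relation being transitive.
Transitive: no — a S d and d S f, but not a S f.

No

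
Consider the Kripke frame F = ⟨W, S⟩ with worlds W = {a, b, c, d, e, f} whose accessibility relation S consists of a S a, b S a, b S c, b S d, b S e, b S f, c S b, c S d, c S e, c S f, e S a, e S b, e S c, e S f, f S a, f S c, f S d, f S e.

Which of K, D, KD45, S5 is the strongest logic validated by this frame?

K

Serial (axiom D): no — d has no S-successor.
Euclidean (axiom 5): no — b S a and b S c, but not a S c.
Transitive (axiom 4): no — c S b and b S a, but not c S a.
Reflexive (axiom T): no — b is not related to itself.
So F validates K; D would additionally require S to be serial. The strongest is K.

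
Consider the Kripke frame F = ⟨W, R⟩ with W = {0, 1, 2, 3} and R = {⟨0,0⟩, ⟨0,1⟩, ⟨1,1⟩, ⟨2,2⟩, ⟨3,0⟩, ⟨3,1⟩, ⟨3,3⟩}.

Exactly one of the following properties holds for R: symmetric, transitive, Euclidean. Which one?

transitive

Symmetric: no — 0 R 1 but not 1 R 0.
Transitive: yes — every two-step R-path is closed by a direct edge.
Euclidean: no — 3 R 1 and 3 R 0, but not 1 R 0.
Only transitive holds.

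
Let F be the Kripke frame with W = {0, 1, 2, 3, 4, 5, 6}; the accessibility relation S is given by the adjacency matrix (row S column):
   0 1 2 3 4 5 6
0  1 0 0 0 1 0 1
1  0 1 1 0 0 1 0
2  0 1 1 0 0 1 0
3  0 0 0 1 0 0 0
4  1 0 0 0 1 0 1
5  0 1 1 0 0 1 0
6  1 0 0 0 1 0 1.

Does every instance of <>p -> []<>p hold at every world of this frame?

Yes

By correspondence theory, 5 is valid on a frame iff S is Euclidean.
Euclidean: yes — any two successors of a common world are S-related.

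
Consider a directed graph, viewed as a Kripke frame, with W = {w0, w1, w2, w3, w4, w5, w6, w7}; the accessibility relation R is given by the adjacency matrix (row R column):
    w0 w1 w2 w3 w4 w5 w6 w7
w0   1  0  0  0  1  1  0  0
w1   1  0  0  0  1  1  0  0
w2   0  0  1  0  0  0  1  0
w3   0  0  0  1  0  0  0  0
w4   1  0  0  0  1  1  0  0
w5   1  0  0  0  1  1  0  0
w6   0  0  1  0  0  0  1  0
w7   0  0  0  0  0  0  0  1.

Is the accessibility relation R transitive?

Yes

Transitive: yes — every two-step R-path is closed by a direct edge.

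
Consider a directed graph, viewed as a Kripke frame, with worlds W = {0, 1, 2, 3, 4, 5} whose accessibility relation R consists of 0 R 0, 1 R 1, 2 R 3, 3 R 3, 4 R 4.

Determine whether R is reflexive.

Reflexive: no — 2 is not related to itself.

No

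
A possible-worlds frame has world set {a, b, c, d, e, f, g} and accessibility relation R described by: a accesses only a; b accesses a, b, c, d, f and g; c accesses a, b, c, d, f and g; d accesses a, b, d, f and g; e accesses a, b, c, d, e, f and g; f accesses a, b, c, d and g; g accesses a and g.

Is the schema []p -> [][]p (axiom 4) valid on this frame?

By correspondence theory, 4 is valid on a frame iff R is transitive.
Transitive: no — d R b and b R c, but not d R c.

No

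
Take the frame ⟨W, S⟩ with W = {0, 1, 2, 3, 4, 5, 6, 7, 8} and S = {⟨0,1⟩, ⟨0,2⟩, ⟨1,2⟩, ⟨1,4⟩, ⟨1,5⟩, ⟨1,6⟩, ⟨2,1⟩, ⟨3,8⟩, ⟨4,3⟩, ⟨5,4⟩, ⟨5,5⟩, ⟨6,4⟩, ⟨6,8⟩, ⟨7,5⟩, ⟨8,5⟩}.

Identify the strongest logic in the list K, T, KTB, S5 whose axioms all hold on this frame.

K

Reflexive (axiom T): no — 0 is not related to itself.
Symmetric (axiom B): no — 0 S 1 but not 1 S 0.
Euclidean (axiom 5): no — 1 S 2 and 1 S 4, but not 2 S 4.
So F validates K; T would additionally require S to be reflexive. The strongest is K.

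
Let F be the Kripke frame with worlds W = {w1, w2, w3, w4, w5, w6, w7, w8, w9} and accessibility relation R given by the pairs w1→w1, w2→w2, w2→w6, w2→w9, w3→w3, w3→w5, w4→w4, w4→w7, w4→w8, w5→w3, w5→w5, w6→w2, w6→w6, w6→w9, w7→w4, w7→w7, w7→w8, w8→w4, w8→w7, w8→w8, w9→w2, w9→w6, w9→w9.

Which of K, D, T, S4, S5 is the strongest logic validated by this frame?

Serial (axiom D): yes — every world has a successor (e.g. w1 R w1).
Reflexive (axiom T): yes — every world is R-related to itself.
Transitive (axiom 4): yes — every two-step R-path is closed by a direct edge.
Euclidean (axiom 5): yes — any two successors of a common world are R-related.
So F validates K, D, T, S4, S5. The strongest is S5.

S5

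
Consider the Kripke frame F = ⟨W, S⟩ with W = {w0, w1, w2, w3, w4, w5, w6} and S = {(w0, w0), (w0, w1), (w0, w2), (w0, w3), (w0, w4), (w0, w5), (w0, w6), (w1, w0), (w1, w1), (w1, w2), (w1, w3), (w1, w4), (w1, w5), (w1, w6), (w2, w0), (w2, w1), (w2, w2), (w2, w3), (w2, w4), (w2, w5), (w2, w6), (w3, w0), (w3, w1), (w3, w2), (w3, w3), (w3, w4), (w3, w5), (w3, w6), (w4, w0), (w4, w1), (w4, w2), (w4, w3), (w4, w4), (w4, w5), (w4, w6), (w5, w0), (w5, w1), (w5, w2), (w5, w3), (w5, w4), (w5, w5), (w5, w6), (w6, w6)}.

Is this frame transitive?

Yes

Transitive: yes — every two-step S-path is closed by a direct edge.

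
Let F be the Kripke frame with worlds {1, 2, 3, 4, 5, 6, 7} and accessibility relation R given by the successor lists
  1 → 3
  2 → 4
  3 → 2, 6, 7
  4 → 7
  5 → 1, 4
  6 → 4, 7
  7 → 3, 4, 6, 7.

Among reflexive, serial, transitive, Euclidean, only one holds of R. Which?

Reflexive: no — 1 is not related to itself.
Serial: yes — every world has a successor (e.g. 1 R 3).
Transitive: no — 1 R 3 and 3 R 2, but not 1 R 2.
Euclidean: no — 3 R 2 and 3 R 6, but not 2 R 6.
Only serial holds.

serial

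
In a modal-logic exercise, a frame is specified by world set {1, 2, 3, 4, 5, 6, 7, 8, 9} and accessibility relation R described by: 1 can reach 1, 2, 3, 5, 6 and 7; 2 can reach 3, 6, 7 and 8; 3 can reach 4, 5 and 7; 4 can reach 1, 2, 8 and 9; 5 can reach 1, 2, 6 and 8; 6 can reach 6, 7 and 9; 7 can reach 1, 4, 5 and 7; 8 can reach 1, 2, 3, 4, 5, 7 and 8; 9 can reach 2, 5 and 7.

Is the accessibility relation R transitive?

No

Transitive: no — 1 R 2 and 2 R 8, but not 1 R 8.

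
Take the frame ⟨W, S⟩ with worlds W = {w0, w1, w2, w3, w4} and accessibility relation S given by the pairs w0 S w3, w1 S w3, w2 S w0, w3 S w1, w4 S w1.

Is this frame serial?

Serial: yes — every world has a successor (e.g. w0 S w3).

Yes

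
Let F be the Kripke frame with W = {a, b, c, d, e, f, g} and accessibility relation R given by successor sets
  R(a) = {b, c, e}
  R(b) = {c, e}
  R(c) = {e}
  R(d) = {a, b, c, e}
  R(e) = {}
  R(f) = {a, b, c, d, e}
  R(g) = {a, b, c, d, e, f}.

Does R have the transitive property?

Transitive: yes — every two-step R-path is closed by a direct edge.

Yes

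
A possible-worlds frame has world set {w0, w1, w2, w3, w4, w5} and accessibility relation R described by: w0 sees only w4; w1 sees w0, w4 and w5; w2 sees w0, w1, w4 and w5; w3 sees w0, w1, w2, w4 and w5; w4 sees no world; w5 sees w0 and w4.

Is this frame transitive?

Transitive: yes — every two-step R-path is closed by a direct edge.

Yes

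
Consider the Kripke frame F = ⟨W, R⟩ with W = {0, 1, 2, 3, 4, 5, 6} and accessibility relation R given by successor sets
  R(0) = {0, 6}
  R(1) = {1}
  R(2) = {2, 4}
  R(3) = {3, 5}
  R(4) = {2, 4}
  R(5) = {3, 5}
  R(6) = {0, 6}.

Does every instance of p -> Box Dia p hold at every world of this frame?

Yes

By correspondence theory, B is valid on a frame iff R is symmetric.
Symmetric: yes — every pair in R has its reverse in R.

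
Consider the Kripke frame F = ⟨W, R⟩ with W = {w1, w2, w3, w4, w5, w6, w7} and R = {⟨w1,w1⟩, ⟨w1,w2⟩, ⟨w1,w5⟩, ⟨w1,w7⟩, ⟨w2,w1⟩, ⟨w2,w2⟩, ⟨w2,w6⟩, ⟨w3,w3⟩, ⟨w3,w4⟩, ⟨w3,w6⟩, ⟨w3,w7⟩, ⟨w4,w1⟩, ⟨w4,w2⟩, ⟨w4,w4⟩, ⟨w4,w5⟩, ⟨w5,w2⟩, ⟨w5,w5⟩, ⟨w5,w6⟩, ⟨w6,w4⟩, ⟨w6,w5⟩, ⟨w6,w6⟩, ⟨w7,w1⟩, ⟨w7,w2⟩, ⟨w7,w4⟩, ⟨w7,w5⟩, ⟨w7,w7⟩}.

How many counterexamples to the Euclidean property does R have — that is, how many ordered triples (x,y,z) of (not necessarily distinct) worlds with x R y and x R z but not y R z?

Enumerating: (w1,w2,w5), (w1,w2,w7), (w1,w5,w1), (w1,w5,w7), (w2,w1,w6), (w2,w6,w1), (w2,w6,w2), (w3,w4,w3), (w3,w4,w6), (w3,w4,w7), (w3,w6,w3), (w3,w6,w7), … and 19 more.
Total: 31.

31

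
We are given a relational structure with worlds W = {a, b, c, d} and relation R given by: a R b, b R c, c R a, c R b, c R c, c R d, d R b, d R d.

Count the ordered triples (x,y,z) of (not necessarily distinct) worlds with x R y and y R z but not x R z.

Enumerating: (a,b,c), (b,c,a), (b,c,b), (b,c,d), (d,b,c).

5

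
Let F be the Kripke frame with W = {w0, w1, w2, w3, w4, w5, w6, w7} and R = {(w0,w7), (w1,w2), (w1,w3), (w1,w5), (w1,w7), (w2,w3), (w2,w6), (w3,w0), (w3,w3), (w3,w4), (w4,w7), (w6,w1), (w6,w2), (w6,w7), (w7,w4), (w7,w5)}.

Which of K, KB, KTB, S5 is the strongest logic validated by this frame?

K

Symmetric (axiom B): no — w0 R w7 but not w7 R w0.
Reflexive (axiom T): no — w0 is not related to itself.
Euclidean (axiom 5): no — w1 R w2 and w1 R w5, but not w2 R w5.
So F validates K; KB would additionally require R to be symmetric. The strongest is K.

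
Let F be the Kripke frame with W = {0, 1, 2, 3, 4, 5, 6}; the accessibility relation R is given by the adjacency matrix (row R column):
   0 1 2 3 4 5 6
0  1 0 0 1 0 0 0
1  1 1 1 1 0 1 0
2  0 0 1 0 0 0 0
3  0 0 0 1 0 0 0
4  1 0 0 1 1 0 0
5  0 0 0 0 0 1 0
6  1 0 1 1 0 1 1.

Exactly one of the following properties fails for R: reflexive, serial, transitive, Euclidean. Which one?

Reflexive: yes — every world is R-related to itself.
Serial: yes — every world has a successor (e.g. 0 R 0).
Transitive: yes — every two-step R-path is closed by a direct edge.
Euclidean: no — 1 R 0 and 1 R 2, but not 0 R 2.
Only Euclidean fails.

Euclidean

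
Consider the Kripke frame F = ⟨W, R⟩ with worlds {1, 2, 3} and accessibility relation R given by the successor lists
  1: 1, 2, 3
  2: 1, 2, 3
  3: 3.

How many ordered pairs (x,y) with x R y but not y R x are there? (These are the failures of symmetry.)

2

Enumerating: (1,3), (2,3).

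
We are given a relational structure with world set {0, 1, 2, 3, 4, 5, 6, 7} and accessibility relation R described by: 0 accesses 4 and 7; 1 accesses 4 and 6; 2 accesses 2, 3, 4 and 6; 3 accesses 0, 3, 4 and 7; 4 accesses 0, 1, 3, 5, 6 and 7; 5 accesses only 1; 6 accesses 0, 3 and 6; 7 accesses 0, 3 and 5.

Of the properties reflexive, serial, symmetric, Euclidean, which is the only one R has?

serial

Reflexive: no — 0 is not related to itself.
Serial: yes — every world has a successor (e.g. 0 R 4).
Symmetric: no — 1 R 6 but not 6 R 1.
Euclidean: no — 0 R 7 and 0 R 4, but not 7 R 4.
Only serial holds.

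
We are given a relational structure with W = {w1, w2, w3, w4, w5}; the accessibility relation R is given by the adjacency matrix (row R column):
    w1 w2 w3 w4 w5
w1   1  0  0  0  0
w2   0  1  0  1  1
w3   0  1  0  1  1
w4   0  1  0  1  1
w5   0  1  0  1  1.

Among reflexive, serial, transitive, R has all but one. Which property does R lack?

reflexive

Reflexive: no — w3 is not related to itself.
Serial: yes — every world has a successor (e.g. w1 R w1).
Transitive: yes — every two-step R-path is closed by a direct edge.
Only reflexive fails.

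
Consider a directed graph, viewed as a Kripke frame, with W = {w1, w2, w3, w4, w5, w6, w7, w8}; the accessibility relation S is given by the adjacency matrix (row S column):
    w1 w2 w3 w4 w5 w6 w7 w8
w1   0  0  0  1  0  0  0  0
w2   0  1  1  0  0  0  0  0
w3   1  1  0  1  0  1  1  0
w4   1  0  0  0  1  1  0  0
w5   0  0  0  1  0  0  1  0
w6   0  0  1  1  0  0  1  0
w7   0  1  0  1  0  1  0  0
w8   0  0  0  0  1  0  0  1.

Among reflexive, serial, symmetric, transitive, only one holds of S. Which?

serial

Reflexive: no — w1 is not related to itself.
Serial: yes — every world has a successor (e.g. w1 S w4).
Symmetric: no — w3 S w1 but not w1 S w3.
Transitive: no — w1 S w4 and w4 S w5, but not w1 S w5.
Only serial holds.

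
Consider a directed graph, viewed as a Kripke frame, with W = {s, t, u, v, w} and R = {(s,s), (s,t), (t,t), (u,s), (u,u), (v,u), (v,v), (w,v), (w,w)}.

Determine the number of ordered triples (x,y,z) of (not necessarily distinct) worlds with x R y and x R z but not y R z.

Enumerating: (s,t,s), (u,s,u), (v,u,v), (w,v,w).

4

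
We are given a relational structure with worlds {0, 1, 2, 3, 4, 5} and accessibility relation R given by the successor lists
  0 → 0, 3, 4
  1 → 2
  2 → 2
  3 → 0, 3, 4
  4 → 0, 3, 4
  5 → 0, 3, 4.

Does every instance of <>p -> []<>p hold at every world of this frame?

By correspondence theory, 5 is valid on a frame iff R is Euclidean.
Euclidean: yes — any two successors of a common world are R-related.

Yes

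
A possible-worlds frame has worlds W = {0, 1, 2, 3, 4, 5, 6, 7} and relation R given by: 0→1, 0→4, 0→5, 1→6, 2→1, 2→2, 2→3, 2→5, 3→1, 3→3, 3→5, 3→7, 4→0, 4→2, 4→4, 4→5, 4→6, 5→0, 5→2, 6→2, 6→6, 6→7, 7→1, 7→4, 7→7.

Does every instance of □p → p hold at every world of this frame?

By correspondence theory, T is valid on a frame iff R is reflexive.
Reflexive: no — 0 is not related to itself.

No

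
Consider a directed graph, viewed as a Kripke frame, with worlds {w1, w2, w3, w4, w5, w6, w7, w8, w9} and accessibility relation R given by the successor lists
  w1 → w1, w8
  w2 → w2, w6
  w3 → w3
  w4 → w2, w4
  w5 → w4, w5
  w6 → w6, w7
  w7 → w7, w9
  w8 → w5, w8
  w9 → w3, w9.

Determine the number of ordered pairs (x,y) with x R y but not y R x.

8

Enumerating: (w1,w8), (w2,w6), (w4,w2), (w5,w4), (w6,w7), (w7,w9), (w8,w5), (w9,w3).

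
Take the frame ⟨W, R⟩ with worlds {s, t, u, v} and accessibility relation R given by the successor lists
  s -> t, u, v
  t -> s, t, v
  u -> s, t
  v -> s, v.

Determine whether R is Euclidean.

No

Euclidean: no — s R t and s R u, but not t R u.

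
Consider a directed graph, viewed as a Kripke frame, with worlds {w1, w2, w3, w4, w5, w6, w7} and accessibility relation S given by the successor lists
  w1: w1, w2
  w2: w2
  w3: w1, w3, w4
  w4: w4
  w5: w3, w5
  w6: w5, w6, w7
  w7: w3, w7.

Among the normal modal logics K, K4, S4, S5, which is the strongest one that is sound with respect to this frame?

K

Transitive (axiom 4): no — w3 S w1 and w1 S w2, but not w3 S w2.
Reflexive (axiom T): yes — every world is S-related to itself.
Euclidean (axiom 5): no — w3 S w1 and w3 S w4, but not w1 S w4.
So F validates K; K4 would additionally require S to be transitive. The strongest is K.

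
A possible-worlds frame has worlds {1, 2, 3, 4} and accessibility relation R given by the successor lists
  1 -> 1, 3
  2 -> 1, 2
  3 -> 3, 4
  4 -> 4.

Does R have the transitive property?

Transitive: no — 1 R 3 and 3 R 4, but not 1 R 4.

No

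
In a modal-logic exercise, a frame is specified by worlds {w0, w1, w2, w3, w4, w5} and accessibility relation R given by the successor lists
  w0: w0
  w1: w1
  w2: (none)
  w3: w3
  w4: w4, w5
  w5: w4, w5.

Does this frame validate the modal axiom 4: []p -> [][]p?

Axiom 4 corresponds to the accessibility relation being transitive.
Transitive: yes — every two-step R-path is closed by a direct edge.

Yes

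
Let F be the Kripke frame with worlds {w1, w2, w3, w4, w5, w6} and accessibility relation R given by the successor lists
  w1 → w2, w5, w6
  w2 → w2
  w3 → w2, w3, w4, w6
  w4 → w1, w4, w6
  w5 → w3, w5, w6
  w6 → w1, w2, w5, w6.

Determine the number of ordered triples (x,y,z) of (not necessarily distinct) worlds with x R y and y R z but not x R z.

14

Enumerating: (w1,w5,w3), (w1,w6,w1), (w3,w4,w1), (w3,w6,w1), (w3,w6,w5), (w4,w1,w2), (w4,w1,w5), (w4,w6,w2), (w4,w6,w5), (w5,w3,w2), (w5,w3,w4), (w5,w6,w1), (w5,w6,w2), (w6,w5,w3).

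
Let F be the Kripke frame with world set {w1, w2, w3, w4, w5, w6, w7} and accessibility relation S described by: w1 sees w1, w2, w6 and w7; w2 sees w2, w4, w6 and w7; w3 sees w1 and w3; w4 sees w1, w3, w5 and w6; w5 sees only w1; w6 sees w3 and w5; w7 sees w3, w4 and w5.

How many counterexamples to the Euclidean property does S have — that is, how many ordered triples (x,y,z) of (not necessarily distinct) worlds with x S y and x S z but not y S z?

Enumerating: (w1,w2,w1), (w1,w6,w1), (w1,w6,w2), (w1,w6,w6), (w1,w6,w7), (w1,w7,w1), (w1,w7,w2), (w1,w7,w6), (w1,w7,w7), (w2,w4,w2), (w2,w4,w4), (w2,w4,w7), … and 26 more.
Total: 38.

38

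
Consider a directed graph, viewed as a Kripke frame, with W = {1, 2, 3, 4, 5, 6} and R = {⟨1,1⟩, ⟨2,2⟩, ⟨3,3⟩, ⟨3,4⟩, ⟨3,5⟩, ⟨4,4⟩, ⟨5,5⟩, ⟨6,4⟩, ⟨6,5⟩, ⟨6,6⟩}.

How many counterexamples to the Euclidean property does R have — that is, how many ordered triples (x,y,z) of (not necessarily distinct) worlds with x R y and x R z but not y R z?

Enumerating: (3,4,3), (3,4,5), (3,5,3), (3,5,4), (6,4,5), (6,4,6), (6,5,4), (6,5,6).

8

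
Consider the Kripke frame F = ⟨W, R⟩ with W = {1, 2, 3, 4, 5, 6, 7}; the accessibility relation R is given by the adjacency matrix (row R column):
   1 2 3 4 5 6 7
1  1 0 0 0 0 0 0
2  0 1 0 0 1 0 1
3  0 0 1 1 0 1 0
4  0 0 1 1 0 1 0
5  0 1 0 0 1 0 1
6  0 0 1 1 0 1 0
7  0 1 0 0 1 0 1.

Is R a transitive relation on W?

Transitive: yes — every two-step R-path is closed by a direct edge.

Yes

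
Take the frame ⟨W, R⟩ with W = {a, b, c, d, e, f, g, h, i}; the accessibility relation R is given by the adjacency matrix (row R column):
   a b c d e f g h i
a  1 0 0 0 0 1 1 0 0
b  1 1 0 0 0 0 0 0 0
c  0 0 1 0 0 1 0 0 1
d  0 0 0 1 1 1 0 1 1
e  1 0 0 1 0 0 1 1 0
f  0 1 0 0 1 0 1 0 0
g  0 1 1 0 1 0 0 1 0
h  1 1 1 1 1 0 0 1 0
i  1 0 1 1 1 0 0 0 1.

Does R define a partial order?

Reflexive: no — e is not related to itself.
Transitive: no — a R f and f R b, but not a R b.
Antisymmetric: no — c R i and i R c with c ≠ i.
So R is not a partial order.

No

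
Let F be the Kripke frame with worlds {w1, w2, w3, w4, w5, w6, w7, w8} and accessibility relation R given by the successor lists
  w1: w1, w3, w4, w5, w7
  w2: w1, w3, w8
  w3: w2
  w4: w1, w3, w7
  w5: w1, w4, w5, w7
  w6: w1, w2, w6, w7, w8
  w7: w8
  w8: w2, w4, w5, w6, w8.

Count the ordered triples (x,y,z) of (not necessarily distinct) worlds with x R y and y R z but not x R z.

Enumerating: (w1,w3,w2), (w1,w7,w8), (w2,w1,w4), (w2,w1,w5), (w2,w1,w7), (w2,w3,w2), (w2,w8,w2), (w2,w8,w4), (w2,w8,w5), (w2,w8,w6), (w3,w2,w1), (w3,w2,w3), … and 27 more.
Total: 39.

39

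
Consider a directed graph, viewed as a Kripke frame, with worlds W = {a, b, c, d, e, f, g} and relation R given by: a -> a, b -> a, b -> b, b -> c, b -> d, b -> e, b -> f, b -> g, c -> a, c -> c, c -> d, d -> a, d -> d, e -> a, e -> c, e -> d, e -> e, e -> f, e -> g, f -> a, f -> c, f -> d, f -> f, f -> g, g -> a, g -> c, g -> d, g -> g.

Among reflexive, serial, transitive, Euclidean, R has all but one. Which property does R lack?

Reflexive: yes — every world is R-related to itself.
Serial: yes — every world has a successor (e.g. a R a).
Transitive: yes — every two-step R-path is closed by a direct edge.
Euclidean: no — b R a and b R c, but not a R c.
Only Euclidean fails.

Euclidean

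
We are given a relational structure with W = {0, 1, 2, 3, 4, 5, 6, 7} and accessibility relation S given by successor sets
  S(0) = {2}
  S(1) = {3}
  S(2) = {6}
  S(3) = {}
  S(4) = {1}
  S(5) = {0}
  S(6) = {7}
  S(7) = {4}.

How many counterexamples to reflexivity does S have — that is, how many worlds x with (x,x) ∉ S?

Enumerating: 0, 1, 2, 3, 4, 5, 6, 7.

8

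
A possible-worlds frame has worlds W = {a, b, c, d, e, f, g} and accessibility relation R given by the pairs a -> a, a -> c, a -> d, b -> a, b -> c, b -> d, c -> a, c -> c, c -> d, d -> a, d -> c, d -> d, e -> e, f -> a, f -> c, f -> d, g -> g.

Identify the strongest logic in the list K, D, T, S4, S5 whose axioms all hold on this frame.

Serial (axiom D): yes — every world has a successor (e.g. a R a).
Reflexive (axiom T): no — b is not related to itself.
Transitive (axiom 4): yes — every two-step R-path is closed by a direct edge.
Euclidean (axiom 5): yes — any two successors of a common world are R-related.
So F validates K, D; T would additionally require R to be reflexive. The strongest is D.

D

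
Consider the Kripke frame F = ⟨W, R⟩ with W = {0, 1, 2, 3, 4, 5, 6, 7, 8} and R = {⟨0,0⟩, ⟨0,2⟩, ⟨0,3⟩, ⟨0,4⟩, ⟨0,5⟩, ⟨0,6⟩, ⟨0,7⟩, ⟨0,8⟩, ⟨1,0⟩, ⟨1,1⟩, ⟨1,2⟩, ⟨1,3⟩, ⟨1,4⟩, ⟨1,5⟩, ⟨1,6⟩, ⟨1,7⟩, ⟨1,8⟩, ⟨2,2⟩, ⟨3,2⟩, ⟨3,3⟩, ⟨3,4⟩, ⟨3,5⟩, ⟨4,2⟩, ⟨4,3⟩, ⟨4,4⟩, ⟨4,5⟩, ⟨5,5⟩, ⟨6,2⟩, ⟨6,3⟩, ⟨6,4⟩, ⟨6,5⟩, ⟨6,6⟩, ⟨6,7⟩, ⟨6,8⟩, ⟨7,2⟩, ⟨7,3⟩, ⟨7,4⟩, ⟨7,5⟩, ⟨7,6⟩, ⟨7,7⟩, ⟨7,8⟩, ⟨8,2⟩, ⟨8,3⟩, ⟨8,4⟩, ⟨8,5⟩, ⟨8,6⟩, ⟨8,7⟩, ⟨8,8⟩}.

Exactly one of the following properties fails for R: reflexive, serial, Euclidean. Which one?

Reflexive: yes — every world is R-related to itself.
Serial: yes — every world has a successor (e.g. 0 R 0).
Euclidean: no — 0 R 2 and 0 R 3, but not 2 R 3.
Only Euclidean fails.

Euclidean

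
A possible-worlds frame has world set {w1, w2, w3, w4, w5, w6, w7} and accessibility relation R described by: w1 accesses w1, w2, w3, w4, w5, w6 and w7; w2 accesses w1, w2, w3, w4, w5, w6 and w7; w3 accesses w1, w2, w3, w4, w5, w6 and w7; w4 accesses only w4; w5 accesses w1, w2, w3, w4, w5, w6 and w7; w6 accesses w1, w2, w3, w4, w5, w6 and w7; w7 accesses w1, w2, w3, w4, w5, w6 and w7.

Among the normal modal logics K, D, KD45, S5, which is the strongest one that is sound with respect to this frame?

D

Serial (axiom D): yes — every world has a successor (e.g. w1 R w1).
Euclidean (axiom 5): no — w1 R w4 and w1 R w2, but not w4 R w2.
Transitive (axiom 4): yes — every two-step R-path is closed by a direct edge.
Reflexive (axiom T): yes — every world is R-related to itself.
So F validates K, D; KD45 would additionally require R to be Euclidean. The strongest is D.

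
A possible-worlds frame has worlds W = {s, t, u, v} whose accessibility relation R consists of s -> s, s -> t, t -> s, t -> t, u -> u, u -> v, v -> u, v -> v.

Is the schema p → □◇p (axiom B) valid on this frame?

Yes

By correspondence theory, B is valid on a frame iff R is symmetric.
Symmetric: yes — every pair in R has its reverse in R.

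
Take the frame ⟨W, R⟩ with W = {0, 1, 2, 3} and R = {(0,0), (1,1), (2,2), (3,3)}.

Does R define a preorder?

Yes

Reflexive: yes — every world is R-related to itself.
Transitive: yes — every two-step R-path is closed by a direct edge.
So R is a preorder.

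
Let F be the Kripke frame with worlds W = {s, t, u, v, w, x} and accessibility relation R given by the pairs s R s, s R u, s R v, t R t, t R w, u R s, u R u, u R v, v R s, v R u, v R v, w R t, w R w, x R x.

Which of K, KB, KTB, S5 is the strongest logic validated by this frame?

Symmetric (axiom B): yes — every pair in R has its reverse in R.
Reflexive (axiom T): yes — every world is R-related to itself.
Euclidean (axiom 5): yes — any two successors of a common world are R-related.
So F validates K, KB, KTB, S5. The strongest is S5.

S5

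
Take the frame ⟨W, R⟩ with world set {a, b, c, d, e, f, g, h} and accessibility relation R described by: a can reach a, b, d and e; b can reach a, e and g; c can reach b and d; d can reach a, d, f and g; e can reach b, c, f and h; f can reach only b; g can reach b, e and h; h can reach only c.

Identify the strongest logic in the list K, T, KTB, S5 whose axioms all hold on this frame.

Reflexive (axiom T): no — b is not related to itself.
Symmetric (axiom B): no — a R e but not e R a.
Euclidean (axiom 5): no — a R b and a R d, but not b R d.
So F validates K; T would additionally require R to be reflexive. The strongest is K.

K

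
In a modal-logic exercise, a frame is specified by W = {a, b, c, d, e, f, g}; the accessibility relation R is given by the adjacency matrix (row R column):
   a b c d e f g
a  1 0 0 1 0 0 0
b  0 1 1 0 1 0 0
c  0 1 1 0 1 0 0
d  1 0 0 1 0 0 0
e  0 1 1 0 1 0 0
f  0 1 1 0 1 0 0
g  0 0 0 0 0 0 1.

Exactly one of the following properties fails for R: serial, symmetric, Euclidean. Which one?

Serial: yes — every world has a successor (e.g. a R a).
Symmetric: no — f R b but not b R f.
Euclidean: yes — any two successors of a common world are R-related.
Only symmetric fails.

symmetric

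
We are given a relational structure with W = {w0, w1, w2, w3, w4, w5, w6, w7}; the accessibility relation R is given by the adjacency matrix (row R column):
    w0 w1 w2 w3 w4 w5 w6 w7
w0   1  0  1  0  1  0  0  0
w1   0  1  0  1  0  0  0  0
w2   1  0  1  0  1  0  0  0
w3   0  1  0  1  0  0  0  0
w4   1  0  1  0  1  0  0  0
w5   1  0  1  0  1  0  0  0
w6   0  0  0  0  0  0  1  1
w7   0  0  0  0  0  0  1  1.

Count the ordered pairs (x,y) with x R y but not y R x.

Enumerating: (w5,w0), (w5,w2), (w5,w4).

3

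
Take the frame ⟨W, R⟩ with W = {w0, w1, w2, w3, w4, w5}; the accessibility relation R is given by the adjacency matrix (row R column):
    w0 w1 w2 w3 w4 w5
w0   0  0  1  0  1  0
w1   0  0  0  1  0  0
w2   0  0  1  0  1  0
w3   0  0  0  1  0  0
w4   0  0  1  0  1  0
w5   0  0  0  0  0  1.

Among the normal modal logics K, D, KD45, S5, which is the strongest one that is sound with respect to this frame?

Serial (axiom D): yes — every world has a successor (e.g. w0 R w2).
Euclidean (axiom 5): yes — any two successors of a common world are R-related.
Transitive (axiom 4): yes — every two-step R-path is closed by a direct edge.
Reflexive (axiom T): no — w0 is not related to itself.
So F validates K, D, KD45; S5 would additionally require R to be reflexive. The strongest is KD45.

KD45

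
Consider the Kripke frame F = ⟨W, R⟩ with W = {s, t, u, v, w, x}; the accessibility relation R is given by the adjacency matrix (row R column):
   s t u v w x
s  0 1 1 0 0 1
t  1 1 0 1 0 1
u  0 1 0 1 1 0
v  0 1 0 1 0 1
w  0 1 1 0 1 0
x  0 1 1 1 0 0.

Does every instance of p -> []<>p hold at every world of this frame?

Axiom B corresponds to the accessibility relation being symmetric.
Symmetric: no — s R u but not u R s.

No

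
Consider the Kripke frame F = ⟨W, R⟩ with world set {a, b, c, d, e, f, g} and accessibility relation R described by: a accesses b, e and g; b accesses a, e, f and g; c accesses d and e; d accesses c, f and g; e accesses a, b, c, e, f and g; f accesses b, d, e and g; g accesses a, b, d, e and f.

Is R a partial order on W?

No

Reflexive: no — a is not related to itself.
Transitive: no — a R b and b R f, but not a R f.
Antisymmetric: no — a R b and b R a with a ≠ b.
So R is not a partial order.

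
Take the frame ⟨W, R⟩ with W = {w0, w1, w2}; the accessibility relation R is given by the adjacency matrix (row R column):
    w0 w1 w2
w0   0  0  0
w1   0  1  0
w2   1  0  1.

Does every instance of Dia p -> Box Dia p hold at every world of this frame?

No

By correspondence theory, 5 is valid on a frame iff R is Euclidean.
Euclidean: no — w2 R w0 and w2 R w0, but not w0 R w0.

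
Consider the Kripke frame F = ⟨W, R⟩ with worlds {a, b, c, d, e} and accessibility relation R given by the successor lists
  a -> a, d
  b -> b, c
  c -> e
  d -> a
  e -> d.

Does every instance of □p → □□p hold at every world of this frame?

No

The schema 4 characterises exactly the transitive frames.
Transitive: no — b R c and c R e, but not b R e.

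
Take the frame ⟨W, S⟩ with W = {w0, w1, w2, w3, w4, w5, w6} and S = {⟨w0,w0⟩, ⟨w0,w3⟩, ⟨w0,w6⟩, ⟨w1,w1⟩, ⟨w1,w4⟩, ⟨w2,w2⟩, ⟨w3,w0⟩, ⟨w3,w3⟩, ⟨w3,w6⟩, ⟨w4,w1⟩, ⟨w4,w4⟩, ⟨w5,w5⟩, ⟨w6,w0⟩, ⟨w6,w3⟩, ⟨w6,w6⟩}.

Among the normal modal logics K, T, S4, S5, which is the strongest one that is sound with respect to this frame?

Reflexive (axiom T): yes — every world is S-related to itself.
Transitive (axiom 4): yes — every two-step S-path is closed by a direct edge.
Euclidean (axiom 5): yes — any two successors of a common world are S-related.
So F validates K, T, S4, S5. The strongest is S5.

S5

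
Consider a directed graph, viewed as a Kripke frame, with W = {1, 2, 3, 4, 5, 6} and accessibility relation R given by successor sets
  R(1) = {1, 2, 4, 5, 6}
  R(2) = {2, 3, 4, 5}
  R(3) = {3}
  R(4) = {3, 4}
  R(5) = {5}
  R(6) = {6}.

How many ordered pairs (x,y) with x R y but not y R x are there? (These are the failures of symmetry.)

Enumerating: (1,2), (1,4), (1,5), (1,6), (2,3), (2,4), (2,5), (4,3).

8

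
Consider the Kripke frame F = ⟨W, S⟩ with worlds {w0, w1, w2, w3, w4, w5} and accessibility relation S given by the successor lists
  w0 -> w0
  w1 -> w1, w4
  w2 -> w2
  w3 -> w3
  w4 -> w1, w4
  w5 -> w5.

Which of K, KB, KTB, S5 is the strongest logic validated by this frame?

S5

Symmetric (axiom B): yes — every pair in S has its reverse in S.
Reflexive (axiom T): yes — every world is S-related to itself.
Euclidean (axiom 5): yes — any two successors of a common world are S-related.
So F validates K, KB, KTB, S5. The strongest is S5.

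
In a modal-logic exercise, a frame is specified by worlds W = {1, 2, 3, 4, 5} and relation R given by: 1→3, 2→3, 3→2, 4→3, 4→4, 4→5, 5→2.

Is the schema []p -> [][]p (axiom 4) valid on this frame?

No

By correspondence theory, 4 is valid on a frame iff R is transitive.
Transitive: no — 1 R 3 and 3 R 2, but not 1 R 2.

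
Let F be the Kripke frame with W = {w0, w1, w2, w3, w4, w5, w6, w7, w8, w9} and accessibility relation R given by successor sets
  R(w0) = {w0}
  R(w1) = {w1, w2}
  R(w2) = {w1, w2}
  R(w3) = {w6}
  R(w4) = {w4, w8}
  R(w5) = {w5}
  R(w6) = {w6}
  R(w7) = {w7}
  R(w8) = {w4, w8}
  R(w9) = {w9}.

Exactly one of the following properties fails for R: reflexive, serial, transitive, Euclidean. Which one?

reflexive

Reflexive: no — w3 is not related to itself.
Serial: yes — every world has a successor (e.g. w0 R w0).
Transitive: yes — every two-step R-path is closed by a direct edge.
Euclidean: yes — any two successors of a common world are R-related.
Only reflexive fails.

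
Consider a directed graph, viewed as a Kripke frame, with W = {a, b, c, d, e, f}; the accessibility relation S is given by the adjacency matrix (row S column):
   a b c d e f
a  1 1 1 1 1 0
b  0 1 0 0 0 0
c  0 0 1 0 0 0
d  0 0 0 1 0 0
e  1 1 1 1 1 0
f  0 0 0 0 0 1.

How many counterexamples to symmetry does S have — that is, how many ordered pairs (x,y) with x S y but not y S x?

Enumerating: (a,b), (a,c), (a,d), (e,b), (e,c), (e,d).

6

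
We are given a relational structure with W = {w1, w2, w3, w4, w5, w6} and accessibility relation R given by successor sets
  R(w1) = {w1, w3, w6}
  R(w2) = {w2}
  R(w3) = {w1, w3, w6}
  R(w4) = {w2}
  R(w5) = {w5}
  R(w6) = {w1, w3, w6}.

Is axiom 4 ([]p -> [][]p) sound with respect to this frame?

Axiom 4 corresponds to the accessibility relation being transitive.
Transitive: yes — every two-step R-path is closed by a direct edge.

Yes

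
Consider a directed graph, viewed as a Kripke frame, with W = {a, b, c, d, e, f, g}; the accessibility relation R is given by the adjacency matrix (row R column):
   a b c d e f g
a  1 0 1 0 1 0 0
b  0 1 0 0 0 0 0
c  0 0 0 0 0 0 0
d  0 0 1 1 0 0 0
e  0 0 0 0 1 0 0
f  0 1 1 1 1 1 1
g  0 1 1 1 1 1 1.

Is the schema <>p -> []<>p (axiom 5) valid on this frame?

The schema 5 characterises exactly the Euclidean frames.
Euclidean: no — a R c and a R e, but not c R e.

No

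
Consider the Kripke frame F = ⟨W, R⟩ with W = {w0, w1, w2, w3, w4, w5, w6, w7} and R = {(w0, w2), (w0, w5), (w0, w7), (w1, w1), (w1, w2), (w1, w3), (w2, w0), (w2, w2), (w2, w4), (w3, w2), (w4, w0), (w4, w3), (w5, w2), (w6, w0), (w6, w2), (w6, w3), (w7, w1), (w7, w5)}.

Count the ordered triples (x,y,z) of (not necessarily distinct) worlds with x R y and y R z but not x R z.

22

Enumerating: (w0,w2,w0), (w0,w2,w4), (w0,w7,w1), (w1,w2,w0), (w1,w2,w4), (w2,w0,w5), (w2,w0,w7), (w2,w4,w3), (w3,w2,w0), (w3,w2,w4), (w4,w0,w2), (w4,w0,w5), … and 10 more.
Total: 22.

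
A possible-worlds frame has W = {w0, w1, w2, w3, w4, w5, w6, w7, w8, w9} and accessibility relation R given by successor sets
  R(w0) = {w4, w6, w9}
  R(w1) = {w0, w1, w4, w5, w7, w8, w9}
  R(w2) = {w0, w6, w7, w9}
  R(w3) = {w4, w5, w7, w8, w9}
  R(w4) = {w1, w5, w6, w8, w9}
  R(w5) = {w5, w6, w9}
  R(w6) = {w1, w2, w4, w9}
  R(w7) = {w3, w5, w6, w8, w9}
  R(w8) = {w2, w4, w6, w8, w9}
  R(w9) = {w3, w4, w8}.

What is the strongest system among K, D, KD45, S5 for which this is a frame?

Serial (axiom D): yes — every world has a successor (e.g. w0 R w4).
Euclidean (axiom 5): no — w0 R w9 and w0 R w6, but not w9 R w6.
Transitive (axiom 4): no — w0 R w4 and w4 R w1, but not w0 R w1.
Reflexive (axiom T): no — w0 is not related to itself.
So F validates K, D; KD45 would additionally require R to be Euclidean and transitive. The strongest is D.

D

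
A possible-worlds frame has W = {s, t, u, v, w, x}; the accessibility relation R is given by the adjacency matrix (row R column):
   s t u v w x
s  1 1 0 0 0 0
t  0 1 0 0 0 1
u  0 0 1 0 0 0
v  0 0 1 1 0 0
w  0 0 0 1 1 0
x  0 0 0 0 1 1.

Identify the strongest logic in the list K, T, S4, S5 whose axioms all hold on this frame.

Reflexive (axiom T): yes — every world is R-related to itself.
Transitive (axiom 4): no — s R t and t R x, but not s R x.
Euclidean (axiom 5): no — s R t and s R s, but not t R s.
So F validates K, T; S4 would additionally require R to be transitive. The strongest is T.

T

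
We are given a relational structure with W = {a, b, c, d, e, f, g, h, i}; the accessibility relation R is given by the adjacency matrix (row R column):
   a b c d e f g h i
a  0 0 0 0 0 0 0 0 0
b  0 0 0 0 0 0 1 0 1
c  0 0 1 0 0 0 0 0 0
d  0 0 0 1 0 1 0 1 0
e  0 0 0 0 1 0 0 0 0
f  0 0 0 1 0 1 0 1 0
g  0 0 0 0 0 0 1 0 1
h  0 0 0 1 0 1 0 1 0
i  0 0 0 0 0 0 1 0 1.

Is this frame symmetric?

No

Symmetric: no — b R g but not g R b.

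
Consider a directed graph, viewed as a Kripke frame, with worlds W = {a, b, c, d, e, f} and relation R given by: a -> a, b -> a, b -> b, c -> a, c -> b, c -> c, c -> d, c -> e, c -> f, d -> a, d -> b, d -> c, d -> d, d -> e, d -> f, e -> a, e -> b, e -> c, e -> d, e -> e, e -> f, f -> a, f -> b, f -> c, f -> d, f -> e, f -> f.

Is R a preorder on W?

Reflexive: yes — every world is R-related to itself.
Transitive: yes — every two-step R-path is closed by a direct edge.
So R is a preorder.

Yes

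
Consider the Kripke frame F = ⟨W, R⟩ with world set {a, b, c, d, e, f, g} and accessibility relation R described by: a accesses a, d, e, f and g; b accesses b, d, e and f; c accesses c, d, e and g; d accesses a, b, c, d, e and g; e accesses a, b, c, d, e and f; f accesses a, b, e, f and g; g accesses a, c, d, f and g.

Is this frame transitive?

No

Transitive: no — a R d and d R b, but not a R b.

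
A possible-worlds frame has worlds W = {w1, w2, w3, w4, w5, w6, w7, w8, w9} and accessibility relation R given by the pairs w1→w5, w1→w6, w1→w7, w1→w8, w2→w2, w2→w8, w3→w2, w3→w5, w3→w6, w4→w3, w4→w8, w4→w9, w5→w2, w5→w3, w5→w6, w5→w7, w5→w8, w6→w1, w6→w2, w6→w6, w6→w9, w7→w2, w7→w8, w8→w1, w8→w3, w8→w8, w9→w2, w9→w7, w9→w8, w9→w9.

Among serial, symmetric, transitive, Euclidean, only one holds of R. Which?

serial

Serial: yes — every world has a successor (e.g. w1 R w5).
Symmetric: no — w1 R w5 but not w5 R w1.
Transitive: no — w1 R w5 and w5 R w2, but not w1 R w2.
Euclidean: no — w1 R w6 and w1 R w5, but not w6 R w5.
Only serial holds.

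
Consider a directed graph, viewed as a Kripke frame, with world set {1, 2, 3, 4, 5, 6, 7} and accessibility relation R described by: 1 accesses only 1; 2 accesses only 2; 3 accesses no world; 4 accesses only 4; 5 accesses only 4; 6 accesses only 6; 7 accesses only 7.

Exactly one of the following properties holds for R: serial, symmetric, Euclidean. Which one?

Serial: no — 3 has no R-successor.
Symmetric: no — 5 R 4 but not 4 R 5.
Euclidean: yes — any two successors of a common world are R-related.
Only Euclidean holds.

Euclidean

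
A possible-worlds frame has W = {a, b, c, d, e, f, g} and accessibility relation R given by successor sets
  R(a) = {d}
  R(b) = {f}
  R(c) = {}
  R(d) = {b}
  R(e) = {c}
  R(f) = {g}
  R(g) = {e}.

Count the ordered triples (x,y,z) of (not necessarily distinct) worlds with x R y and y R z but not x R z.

5

Enumerating: (a,d,b), (b,f,g), (d,b,f), (f,g,e), (g,e,c).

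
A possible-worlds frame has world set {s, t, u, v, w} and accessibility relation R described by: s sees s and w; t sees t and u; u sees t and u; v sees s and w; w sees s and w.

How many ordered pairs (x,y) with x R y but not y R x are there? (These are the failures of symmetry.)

2

Enumerating: (v,s), (v,w).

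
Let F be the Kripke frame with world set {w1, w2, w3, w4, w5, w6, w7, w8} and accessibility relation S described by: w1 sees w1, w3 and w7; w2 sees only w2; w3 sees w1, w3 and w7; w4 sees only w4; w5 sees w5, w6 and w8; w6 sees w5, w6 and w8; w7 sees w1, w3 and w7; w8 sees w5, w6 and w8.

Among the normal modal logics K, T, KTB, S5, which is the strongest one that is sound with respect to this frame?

Reflexive (axiom T): yes — every world is S-related to itself.
Symmetric (axiom B): yes — every pair in S has its reverse in S.
Euclidean (axiom 5): yes — any two successors of a common world are S-related.
So F validates K, T, KTB, S5. The strongest is S5.

S5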